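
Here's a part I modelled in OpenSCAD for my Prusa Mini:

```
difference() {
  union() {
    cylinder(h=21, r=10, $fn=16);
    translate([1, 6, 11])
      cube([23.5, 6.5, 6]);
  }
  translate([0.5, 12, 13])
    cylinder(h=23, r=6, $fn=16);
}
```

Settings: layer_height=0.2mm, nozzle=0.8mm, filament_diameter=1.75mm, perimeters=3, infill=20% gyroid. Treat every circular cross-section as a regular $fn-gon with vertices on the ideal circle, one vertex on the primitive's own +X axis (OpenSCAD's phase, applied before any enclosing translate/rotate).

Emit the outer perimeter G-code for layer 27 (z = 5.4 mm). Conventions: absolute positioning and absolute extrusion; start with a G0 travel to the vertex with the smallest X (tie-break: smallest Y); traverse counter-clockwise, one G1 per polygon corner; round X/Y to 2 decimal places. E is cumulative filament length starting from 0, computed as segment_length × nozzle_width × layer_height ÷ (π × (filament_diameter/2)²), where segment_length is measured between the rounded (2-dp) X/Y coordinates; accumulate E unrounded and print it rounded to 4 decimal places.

G0 X-10.00 Y0.00 Z5.40
G1 X-9.24 Y-3.83 E0.2597
G1 X-7.07 Y-7.07 E0.5191
G1 X-3.83 Y-9.24 E0.7785
G1 X0.00 Y-10.00 E1.0383
G1 X3.83 Y-9.24 E1.2980
G1 X7.07 Y-7.07 E1.5574
G1 X9.24 Y-3.83 E1.8168
G1 X10.00 Y0.00 E2.0766
G1 X9.24 Y3.83 E2.3363
G1 X7.07 Y7.07 E2.5957
G1 X3.83 Y9.24 E2.8551
G1 X0.00 Y10.00 E3.1148
G1 X-3.83 Y9.24 E3.3746
G1 X-7.07 Y7.07 E3.6340
G1 X-9.24 Y3.83 E3.8934
G1 X-10.00 Y0.00 E4.1531

At z = 5.4 mm: the r=10 cylinder contributes a regular 16-gon of circumradius 10; the cube at (1, 6) is absent (z outside [11, 17]); Merging all regions: only the r=10 cylinder is present, so the union is just that shape — 1 connected region; the cylinder at (0.5, 12) does not reach this height (z outside [13, 36]); Taking the first minus the rest: none of the subtracted shapes is present at this height, so that combined region is unchanged — 1 connected region. The outline is a single polygon with 16 vertices. Extrusion per mm of travel: 0.8 × 0.2 / (π × 0.875²) = 0.066520. Accumulating E over each segment gives final E = 4.1531.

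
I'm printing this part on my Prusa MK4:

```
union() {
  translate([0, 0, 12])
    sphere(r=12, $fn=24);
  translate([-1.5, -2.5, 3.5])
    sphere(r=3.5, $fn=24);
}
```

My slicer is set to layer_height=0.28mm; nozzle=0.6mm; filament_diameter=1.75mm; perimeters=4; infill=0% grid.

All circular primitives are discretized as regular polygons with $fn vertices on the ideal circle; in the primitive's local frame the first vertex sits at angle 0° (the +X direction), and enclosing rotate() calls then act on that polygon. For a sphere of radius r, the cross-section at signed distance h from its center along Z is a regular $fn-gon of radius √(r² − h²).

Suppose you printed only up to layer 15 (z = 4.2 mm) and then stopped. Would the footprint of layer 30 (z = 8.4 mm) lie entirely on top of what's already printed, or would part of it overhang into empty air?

Compare the two slices. At z = 4.2: the r=12 sphere contributes a regular 24-gon of circumradius √(12²−7.8²) = 9.119 (area = (24/2)·9.119²·sin(360°/24) = 258.28 mm²); the r=3.5 sphere at (-1.5, -2.5) slices to a regular 24-gon of circumradius 3.429 (√(r²−h²) with h=0.7 from center) (area = (24/2)·3.429²·sin(360°/24) = 36.52 mm²); Combining (union): the r=3.5 sphere at (-1.5, -2.5) lies entirely inside the r=12 sphere, so the union is just the r=12 sphere — area = 258.28 mm². At z = 8.4: the sphere: section is a regular 24-gon, circumradius = √(r²−h²) = √(12²−3.6²) = 11.447 (area = (24/2)·11.447²·sin(360°/24) = 406.99 mm²); the sphere at (-1.5, -2.5) does not reach this height (|z−center|=4.900 > r=3.5); Combining (union): only the r=12 sphere is present, so the union is just that shape — area = 406.99 mm². Checking containment: at z = 8.4 the cross-section extends beyond the z = 4.2 cross-section by about 148.71 mm².

part overhangs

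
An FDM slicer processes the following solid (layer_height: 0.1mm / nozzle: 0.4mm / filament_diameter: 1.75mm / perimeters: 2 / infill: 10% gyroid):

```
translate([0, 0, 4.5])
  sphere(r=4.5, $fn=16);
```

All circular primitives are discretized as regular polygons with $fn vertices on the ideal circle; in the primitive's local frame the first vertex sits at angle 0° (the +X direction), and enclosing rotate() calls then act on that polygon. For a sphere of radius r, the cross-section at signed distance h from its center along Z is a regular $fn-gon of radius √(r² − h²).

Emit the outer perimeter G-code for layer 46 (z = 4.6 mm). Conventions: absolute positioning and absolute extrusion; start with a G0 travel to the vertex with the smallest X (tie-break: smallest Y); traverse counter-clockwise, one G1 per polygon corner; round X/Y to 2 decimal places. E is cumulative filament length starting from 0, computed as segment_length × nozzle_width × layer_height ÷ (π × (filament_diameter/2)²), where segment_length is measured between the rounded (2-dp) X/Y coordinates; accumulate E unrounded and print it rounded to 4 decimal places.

G0 X-4.50 Y0.00 Z4.60
G1 X-4.16 Y-1.72 E0.0292
G1 X-3.18 Y-3.18 E0.0584
G1 X-1.72 Y-4.16 E0.0876
G1 X0.00 Y-4.50 E0.1168
G1 X1.72 Y-4.16 E0.1460
G1 X3.18 Y-3.18 E0.1752
G1 X4.16 Y-1.72 E0.2044
G1 X4.50 Y0.00 E0.2336
G1 X4.16 Y1.72 E0.2628
G1 X3.18 Y3.18 E0.2920
G1 X1.72 Y4.16 E0.3212
G1 X0.00 Y4.50 E0.3504
G1 X-1.72 Y4.16 E0.3796
G1 X-3.18 Y3.18 E0.4088
G1 X-4.16 Y1.72 E0.4380
G1 X-4.50 Y0.00 E0.4672

At z = 4.6 mm: the r=4.5 sphere contributes a regular 16-gon of circumradius √(4.5²−0.1²) = 4.499. The outline is a single polygon with 16 vertices. Extrusion per mm of travel: 0.4 × 0.1 / (π × 0.875²) = 0.016630. Accumulating E over each segment gives final E = 0.4672.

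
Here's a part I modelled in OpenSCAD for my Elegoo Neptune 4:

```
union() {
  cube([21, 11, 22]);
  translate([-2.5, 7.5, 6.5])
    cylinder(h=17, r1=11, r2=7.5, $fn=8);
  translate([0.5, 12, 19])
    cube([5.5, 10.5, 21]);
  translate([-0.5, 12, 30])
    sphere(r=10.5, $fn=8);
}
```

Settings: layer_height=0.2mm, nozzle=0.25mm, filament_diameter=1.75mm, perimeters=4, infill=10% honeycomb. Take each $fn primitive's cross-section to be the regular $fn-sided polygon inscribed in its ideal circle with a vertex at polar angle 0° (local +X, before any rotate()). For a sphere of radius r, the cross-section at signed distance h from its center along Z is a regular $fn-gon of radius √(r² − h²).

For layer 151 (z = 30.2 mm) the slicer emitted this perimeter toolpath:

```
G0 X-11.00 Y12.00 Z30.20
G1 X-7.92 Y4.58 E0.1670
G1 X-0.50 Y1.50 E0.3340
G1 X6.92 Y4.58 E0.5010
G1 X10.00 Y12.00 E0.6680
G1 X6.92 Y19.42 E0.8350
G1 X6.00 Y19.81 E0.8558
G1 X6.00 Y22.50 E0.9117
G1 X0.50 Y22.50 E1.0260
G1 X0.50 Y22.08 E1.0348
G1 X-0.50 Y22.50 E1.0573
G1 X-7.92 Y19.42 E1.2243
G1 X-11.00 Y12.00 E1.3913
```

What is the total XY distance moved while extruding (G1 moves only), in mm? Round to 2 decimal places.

Sum the Euclidean lengths of each G1 segment: total = 66.93 mm.

66.93 mm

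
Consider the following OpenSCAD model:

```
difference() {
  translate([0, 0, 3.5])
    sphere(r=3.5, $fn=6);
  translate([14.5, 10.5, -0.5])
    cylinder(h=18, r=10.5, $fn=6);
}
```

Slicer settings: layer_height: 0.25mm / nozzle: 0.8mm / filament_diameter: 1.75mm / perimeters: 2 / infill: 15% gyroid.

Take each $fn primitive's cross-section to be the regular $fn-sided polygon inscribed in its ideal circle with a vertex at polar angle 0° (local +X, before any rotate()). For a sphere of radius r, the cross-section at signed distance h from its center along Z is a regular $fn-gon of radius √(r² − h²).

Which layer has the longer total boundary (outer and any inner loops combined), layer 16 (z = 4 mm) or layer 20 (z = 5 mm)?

Layer 16 (z = 4): the r=3.5 sphere contributes a regular 6-gon of circumradius √(3.5²−0.5²) = 3.464 (perimeter = 2·6·3.464·sin(180°/6) = 20.78 mm); the cylinder at (14.5, 10.5): section is a regular 6-gon, circumradius r=10.5 (perimeter = 2·6·10.500·sin(180°/6) = 63.00 mm); Taking the first minus the rest: starting from the r=3.5 sphere, the r=10.5 cylinder at (14.5, 10.5) misses the remaining region (no effect) — boundary = 20.78 mm. So its perimeter = 20.78 mm. Layer 20 (z = 5): the r=3.5 sphere contributes a regular 6-gon of circumradius √(3.5²−1.5²) = 3.162 (perimeter = 2·6·3.162·sin(180°/6) = 18.97 mm); the r=10.5 cylinder at (14.5, 10.5) gives a regular 6-gon of circumradius 10.5 (constant along its height) (perimeter = 2·6·10.500·sin(180°/6) = 63.00 mm); Subtracting the remaining from the first: starting from the r=3.5 sphere, the r=10.5 cylinder at (14.5, 10.5) misses the remaining region (no effect) — boundary = 18.97 mm. So its perimeter = 18.97 mm. Layer 16 is larger (20.78 vs 18.97 mm).

layer 16 (z = 4 mm)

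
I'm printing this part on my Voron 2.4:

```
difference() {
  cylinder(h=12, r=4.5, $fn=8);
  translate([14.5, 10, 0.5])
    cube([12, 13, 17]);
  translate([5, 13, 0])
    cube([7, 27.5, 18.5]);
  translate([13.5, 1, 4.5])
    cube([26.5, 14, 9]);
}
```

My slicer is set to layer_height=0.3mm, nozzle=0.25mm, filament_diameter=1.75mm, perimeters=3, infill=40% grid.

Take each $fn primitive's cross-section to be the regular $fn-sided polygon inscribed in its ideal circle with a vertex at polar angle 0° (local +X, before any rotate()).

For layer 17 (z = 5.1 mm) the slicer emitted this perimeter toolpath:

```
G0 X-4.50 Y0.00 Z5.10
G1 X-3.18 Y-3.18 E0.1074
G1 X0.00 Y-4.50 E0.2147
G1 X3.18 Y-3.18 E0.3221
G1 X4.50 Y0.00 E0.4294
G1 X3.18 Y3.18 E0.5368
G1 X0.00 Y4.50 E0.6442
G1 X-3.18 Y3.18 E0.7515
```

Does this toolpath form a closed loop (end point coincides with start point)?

Start point (G0): (-4.50, 0.00). End point (last G1): the path does not return to the start — open.

no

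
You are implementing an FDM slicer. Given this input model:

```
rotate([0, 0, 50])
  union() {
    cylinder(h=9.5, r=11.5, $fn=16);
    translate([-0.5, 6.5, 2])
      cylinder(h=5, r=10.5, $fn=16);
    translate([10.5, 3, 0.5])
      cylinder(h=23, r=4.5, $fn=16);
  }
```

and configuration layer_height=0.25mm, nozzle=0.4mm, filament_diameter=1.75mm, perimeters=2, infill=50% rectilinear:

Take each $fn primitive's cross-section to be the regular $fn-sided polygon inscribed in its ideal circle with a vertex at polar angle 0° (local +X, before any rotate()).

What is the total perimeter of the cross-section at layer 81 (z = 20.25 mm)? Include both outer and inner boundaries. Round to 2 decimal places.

28.09 mm

At z = 20.25 mm: the cylinder is absent (z outside [0, 9.5]); the cylinder at (-0.5, 6.5) does not reach this height (z outside [2, 7]); the r=4.5 cylinder at (10.5, 3) contributes a regular 16-gon of circumradius 4.5 (perimeter = 2·16·4.500·sin(180°/16) = 28.09 mm); Combining (union): only the r=4.5 cylinder at (10.5, 3) is present, so the union is just that shape — boundary = 28.09 mm; (rotated 50° about Z; rotation is an isometry so areas/perimeters/island counts are preserved). Overall, the cross-section is a single solid region. Total boundary length (outer) = 28.09 mm.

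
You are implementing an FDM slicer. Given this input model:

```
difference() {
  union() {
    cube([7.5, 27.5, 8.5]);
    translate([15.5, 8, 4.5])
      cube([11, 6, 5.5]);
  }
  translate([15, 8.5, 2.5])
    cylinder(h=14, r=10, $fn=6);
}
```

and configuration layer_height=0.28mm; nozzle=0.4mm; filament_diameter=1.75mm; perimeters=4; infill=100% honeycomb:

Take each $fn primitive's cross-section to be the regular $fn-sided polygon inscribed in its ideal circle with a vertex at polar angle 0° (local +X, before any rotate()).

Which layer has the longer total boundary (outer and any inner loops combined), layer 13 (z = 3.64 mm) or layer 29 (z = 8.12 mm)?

Layer 13 (z = 3.64): the 7.5×27.5 cube contributes its full rectangle (perimeter 70.00 mm); the cube at (15.5, 8) does not reach this height (z outside [4.5, 10]); Merging all regions: only the 7.5×27.5 cube is present, so the union is just that shape — boundary = 70.00 mm; the r=10 cylinder at (15, 8.5) contributes a regular 6-gon of circumradius 10 (perimeter = 2·6·10.000·sin(180°/6) = 60.00 mm); Taking the first minus the rest: starting from the result so far, the r=10 cylinder at (15, 8.5) partially overlaps it — only the 10.83 mm² overlap (of its 259.81 mm²) is removed, clipping the outline — boundary = 71.34 mm. So its perimeter = 71.34 mm. Layer 29 (z = 8.12): the cube is present — its section is the full 7.5×27.5 rectangle (perimeter 70.00 mm); the cube at (15.5, 8) is present — its section is the full 11×6 rectangle (perimeter 34.00 mm); Merging all regions: the 2 present regions are separate (no shared area or edge), so areas and boundary lengths simply add and each stays a separate island — boundary = 104.00 mm; the cylinder at (15, 8.5): section is a regular 6-gon, circumradius r=10 (perimeter = 2·6·10.000·sin(180°/6) = 60.00 mm); After the difference (first − rest): starting from the result so far, the r=10 cylinder at (15, 8.5) partially overlaps it — only the 59.02 mm² overlap (of its 259.81 mm²) is removed, clipping the outline — boundary = 90.73 mm. So its perimeter = 90.73 mm. Layer 29 is larger (90.73 vs 71.34 mm).

layer 29 (z = 8.12 mm)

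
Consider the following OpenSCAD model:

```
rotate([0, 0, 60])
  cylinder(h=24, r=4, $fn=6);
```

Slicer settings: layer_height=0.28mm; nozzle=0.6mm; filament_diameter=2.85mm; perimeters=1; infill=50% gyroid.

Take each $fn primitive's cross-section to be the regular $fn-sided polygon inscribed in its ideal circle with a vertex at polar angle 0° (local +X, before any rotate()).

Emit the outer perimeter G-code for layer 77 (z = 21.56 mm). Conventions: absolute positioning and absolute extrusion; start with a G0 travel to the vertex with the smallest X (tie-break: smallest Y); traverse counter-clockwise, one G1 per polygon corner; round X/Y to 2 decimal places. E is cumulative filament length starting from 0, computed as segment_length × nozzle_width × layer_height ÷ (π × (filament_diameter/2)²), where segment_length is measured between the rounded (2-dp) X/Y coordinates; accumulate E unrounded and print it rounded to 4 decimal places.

At z = 21.56 mm: the r=4 cylinder gives a regular 6-gon of circumradius 4 (constant along its height); (whole slice rotated 60° about Z — lengths, areas and connectivity unchanged). The outline is a single polygon with 6 vertices. Extrusion per mm of travel: 0.6 × 0.28 / (π × 1.425²) = 0.026335. Accumulating E over each segment gives final E = 0.6317.

G0 X-4.00 Y0.00 Z21.56
G1 X-2.00 Y-3.46 E0.1052
G1 X2.00 Y-3.46 E0.2106
G1 X4.00 Y0.00 E0.3158
G1 X2.00 Y3.46 E0.4211
G1 X-2.00 Y3.46 E0.5264
G1 X-4.00 Y0.00 E0.6317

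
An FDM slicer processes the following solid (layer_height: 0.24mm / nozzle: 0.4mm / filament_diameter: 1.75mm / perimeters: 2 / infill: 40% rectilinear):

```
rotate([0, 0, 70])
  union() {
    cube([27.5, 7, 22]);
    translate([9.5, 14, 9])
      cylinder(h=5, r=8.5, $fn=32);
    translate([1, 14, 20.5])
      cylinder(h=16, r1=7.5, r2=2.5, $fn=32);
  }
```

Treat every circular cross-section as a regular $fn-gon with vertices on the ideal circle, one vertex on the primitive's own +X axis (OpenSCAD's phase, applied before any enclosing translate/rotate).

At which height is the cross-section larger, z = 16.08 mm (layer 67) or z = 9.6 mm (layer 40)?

Layer 67 (z = 16.08): the 27.5×7 cube contributes its full rectangle (area 192.50 mm²); the cylinder at (9.5, 14) does not reach this height (z outside [9, 14]); the cone at (1, 14) is not intersected at this z (z outside [20.5, 36.5]); Taking the union: only the 27.5×7 cube is present, so the union is just that shape — area = 192.50 mm²; (rotated 70° about Z; rotation is an isometry so areas/perimeters/island counts are preserved). So its area = 192.50 mm². Layer 40 (z = 9.6): the 27.5×7 cube contributes its full rectangle (area 192.50 mm²); the r=8.5 cylinder at (9.5, 14) gives a regular 32-gon of circumradius 8.5 (constant along its height) (area = (32/2)·8.500²·sin(360°/32) = 225.52 mm²); the cone at (1, 14) does not reach this height (z outside [20.5, 36.5]); Merging all regions: the regions partially overlap — summed areas 418.02 mm² minus the doubly-counted overlap 9.55 mm² gives 408.47 mm² — area = 408.47 mm²; (rotated 70° about Z; rotation is an isometry so areas/perimeters/island counts are preserved). So its area = 408.47 mm². Layer 40 is larger (408.47 vs 192.50 mm²).

layer 40 (z = 9.6 mm)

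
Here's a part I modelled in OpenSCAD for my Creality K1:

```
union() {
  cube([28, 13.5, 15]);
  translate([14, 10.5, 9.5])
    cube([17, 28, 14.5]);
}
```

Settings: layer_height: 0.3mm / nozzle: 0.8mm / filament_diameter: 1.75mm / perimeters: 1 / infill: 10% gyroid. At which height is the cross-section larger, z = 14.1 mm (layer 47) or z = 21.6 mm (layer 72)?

layer 47 (z = 14.1 mm)

Layer 47 (z = 14.1): the 28×13.5 cube contributes its full rectangle (area 378.00 mm²); the cube at (14, 10.5) (footprint 17×28) is included at this height (area 476.00 mm²); Merging all regions: the regions partially overlap — summed areas 854.00 mm² minus the doubly-counted overlap 42.00 mm² gives 812.00 mm² — area = 812.00 mm². So its area = 812.00 mm². Layer 72 (z = 21.6): the cube does not reach this height (z outside [0, 15]); the cube at (14, 10.5) is present — its section is the full 17×28 rectangle (area 476.00 mm²); Combining (union): only the 17×28 cube at (14, 10.5) is present, so the union is just that shape — area = 476.00 mm². So its area = 476.00 mm². Layer 47 is larger (812.00 vs 476.00 mm²).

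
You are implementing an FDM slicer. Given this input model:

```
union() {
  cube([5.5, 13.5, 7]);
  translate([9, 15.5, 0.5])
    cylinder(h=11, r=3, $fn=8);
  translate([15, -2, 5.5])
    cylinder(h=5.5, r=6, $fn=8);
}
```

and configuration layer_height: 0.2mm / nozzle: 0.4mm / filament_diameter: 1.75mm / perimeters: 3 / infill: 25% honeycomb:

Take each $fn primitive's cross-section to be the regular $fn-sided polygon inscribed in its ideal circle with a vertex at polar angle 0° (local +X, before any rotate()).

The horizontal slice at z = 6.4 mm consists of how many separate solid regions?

3

At z = 6.4 mm: the cube is present — its section is the full 5.5×13.5 rectangle; the cylinder at (9, 15.5): section is a regular 8-gon, circumradius r=3; the cylinder at (15, -2): section is a regular 8-gon, circumradius r=6; Taking the union: the 3 present regions are separate (no shared area or edge), so areas and boundary lengths simply add and each stays a separate island — 3 connected regions. The result has 3 disconnected regions.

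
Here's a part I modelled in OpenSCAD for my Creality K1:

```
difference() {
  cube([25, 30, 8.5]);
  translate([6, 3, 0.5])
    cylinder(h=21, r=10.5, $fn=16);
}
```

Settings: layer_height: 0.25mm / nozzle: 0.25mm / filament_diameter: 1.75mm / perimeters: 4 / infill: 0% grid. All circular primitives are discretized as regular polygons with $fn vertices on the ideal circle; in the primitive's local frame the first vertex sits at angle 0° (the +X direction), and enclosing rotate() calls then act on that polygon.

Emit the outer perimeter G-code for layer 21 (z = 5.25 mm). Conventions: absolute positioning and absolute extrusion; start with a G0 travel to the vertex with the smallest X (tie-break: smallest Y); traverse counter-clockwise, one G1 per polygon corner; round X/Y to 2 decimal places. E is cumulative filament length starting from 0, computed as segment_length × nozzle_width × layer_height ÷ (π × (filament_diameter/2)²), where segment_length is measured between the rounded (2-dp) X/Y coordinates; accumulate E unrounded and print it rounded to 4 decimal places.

G0 X0.00 Y11.38 Z5.25
G1 X1.98 Y12.70 E0.0618
G1 X6.00 Y13.50 E0.1683
G1 X10.02 Y12.70 E0.2748
G1 X13.42 Y10.42 E0.3812
G1 X15.70 Y7.02 E0.4876
G1 X16.50 Y3.00 E0.5941
G1 X15.90 Y0.00 E0.6736
G1 X25.00 Y0.00 E0.9101
G1 X25.00 Y30.00 E1.6896
G1 X0.00 Y30.00 E2.3392
G1 X0.00 Y11.38 E2.8230

At z = 5.25 mm: the cube (footprint 25×30) is included at this height; the r=10.5 cylinder at (6, 3) gives a regular 16-gon of circumradius 10.5 (constant along its height); Taking the first minus the rest: starting from the 25×30 cube, the r=10.5 cylinder at (6, 3) partially overlaps it — only the 191.48 mm² overlap (of its 337.53 mm²) is removed, clipping the outline — 1 connected region. The outline is a single polygon with 11 vertices. Extrusion per mm of travel: 0.25 × 0.25 / (π × 0.875²) = 0.025984. Accumulating E over each segment gives final E = 2.8230.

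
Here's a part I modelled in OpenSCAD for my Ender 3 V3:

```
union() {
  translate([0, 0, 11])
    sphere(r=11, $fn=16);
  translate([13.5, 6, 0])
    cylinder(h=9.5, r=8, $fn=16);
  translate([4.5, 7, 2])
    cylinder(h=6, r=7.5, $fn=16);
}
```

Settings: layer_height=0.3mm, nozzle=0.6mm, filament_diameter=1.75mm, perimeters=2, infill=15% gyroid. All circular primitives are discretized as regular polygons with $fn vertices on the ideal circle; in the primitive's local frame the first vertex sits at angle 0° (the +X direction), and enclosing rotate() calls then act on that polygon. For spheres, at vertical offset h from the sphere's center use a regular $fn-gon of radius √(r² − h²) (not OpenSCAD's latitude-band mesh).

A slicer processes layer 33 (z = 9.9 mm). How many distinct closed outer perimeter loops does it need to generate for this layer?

1

At z = 9.9 mm: the r=11 sphere slices to a regular 16-gon of circumradius 10.945 (√(r²−h²) with h=1.1 from center); the cylinder at (13.5, 6) is absent (z outside [0, 9.5]); the cylinder at (4.5, 7) is not intersected at this z (z outside [2, 8]); Merging all regions: only the r=11 sphere is present, so the union is just that shape — 1 connected region. The result has 1 disconnected region.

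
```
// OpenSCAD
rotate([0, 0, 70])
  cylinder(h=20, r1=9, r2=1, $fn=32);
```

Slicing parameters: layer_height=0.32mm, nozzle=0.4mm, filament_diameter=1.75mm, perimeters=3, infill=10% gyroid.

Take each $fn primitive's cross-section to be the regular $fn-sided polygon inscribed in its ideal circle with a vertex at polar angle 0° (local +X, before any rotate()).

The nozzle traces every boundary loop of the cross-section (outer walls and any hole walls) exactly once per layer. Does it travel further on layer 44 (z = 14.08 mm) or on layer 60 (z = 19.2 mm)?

layer 44 (z = 14.08 mm)

Layer 44 (z = 14.08): the cone (r1=9→r2=1) has section circumradius 3.368 here — a regular 32-gon (perimeter = 2·32·3.368·sin(180°/32) = 21.13 mm); (rotated 70° about Z; rotation is an isometry so areas/perimeters/island counts are preserved). So its perimeter = 21.13 mm. Layer 60 (z = 19.2): the cone (r1=9→r2=1) has section circumradius 1.320 here — a regular 32-gon (perimeter = 2·32·1.320·sin(180°/32) = 8.28 mm); (whole slice rotated 70° about Z — lengths, areas and connectivity unchanged). So its perimeter = 8.28 mm. Layer 44 is larger (21.13 vs 8.28 mm).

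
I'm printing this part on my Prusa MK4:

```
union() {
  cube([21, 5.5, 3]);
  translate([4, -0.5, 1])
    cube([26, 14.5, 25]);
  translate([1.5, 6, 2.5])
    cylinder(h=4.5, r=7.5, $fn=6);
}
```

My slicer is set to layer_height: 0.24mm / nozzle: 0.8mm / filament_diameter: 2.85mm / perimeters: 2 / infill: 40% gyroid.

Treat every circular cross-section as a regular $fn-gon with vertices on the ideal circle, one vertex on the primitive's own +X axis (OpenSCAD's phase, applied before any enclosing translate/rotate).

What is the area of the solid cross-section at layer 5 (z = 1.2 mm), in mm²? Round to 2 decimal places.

At z = 1.2 mm: the 21×5.5 cube contributes its full rectangle (area 115.50 mm²); the cube at (4, -0.5) is present — its section is the full 26×14.5 rectangle (area 377.00 mm²); the cylinder at (1.5, 6) is absent (z outside [2.5, 7]); Combining (union): the regions partially overlap — summed areas 492.50 mm² minus the doubly-counted overlap 93.50 mm² gives 399.00 mm² — area = 399.00 mm². Overall, the cross-section is a single solid region. Net area = 399.00 mm².

399.00 mm²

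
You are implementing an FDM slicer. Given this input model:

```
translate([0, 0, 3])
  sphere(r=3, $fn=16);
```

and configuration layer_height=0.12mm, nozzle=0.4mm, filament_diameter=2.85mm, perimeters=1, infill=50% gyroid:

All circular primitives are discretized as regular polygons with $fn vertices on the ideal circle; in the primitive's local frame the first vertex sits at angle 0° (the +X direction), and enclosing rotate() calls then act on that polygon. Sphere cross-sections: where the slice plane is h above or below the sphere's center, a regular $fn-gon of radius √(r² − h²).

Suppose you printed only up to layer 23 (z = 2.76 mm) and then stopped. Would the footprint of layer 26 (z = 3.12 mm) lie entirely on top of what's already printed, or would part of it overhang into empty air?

entirely on top

Compare the two slices. At z = 2.76: the sphere: section is a regular 16-gon, circumradius = √(r²−h²) = √(3²−0.24²) = 2.990 (area = (16/2)·2.990²·sin(360°/16) = 27.38 mm²). At z = 3.12: the r=3 sphere contributes a regular 16-gon of circumradius √(3²−0.12²) = 2.998 (area = (16/2)·2.998²·sin(360°/16) = 27.51 mm²). Checking containment: the cross-section at z = 3.12 is a subset of the cross-section at z = 2.76.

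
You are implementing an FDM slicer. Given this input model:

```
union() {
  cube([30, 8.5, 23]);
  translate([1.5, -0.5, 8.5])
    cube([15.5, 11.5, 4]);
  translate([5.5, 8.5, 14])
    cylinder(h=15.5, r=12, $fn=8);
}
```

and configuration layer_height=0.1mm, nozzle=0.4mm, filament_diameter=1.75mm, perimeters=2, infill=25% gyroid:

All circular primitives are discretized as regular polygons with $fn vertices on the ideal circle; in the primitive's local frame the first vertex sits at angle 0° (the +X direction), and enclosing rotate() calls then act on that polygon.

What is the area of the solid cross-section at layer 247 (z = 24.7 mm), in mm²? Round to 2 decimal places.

At z = 24.7 mm: the cube does not reach this height (z outside [0, 23]); the cube at (1.5, -0.5) is absent (z outside [8.5, 12.5]); the cylinder at (5.5, 8.5): section is a regular 8-gon, circumradius r=12 (area = (8/2)·12.000²·sin(360°/8) = 407.29 mm²); Combining (union): only the r=12 cylinder at (5.5, 8.5) is present, so the union is just that shape — area = 407.29 mm². Overall, the cross-section is a single solid region. Net area = 407.29 mm².

407.29 mm²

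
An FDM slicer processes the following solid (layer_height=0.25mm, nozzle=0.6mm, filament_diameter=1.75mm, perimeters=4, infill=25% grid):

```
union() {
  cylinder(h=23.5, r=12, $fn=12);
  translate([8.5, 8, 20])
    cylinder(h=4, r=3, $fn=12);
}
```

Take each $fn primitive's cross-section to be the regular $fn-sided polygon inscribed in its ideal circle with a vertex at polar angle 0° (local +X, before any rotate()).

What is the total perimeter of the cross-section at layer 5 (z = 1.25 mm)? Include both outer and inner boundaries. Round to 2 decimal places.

74.54 mm

At z = 1.25 mm: the cylinder: section is a regular 12-gon, circumradius r=12 (perimeter = 2·12·12.000·sin(180°/12) = 74.54 mm); the cylinder at (8.5, 8) does not reach this height (z outside [20, 24]); Merging all regions: only the r=12 cylinder is present, so the union is just that shape — boundary = 74.54 mm. Overall, the cross-section is a single solid region. Total boundary length (outer) = 74.54 mm.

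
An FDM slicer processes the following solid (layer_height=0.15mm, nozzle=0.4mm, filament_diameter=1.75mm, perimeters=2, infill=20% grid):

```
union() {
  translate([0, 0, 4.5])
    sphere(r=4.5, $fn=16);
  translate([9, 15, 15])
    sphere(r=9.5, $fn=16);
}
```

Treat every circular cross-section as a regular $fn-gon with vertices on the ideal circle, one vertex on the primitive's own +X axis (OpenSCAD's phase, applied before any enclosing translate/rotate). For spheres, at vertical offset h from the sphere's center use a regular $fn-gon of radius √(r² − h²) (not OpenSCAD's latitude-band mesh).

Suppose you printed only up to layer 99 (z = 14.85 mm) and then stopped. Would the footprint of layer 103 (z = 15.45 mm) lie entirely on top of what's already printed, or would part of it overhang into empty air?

entirely on top

Compare the two slices. At z = 14.85: the sphere is absent (|z−center|=10.350 > r=4.5); the r=9.5 sphere at (9, 15) contributes a regular 16-gon of circumradius √(9.5²−0.15²) = 9.499 (area = (16/2)·9.499²·sin(360°/16) = 276.23 mm²); Combining (union): only the r=9.5 sphere at (9, 15) is present, so the union is just that shape — area = 276.23 mm². At z = 15.45: the sphere does not reach this height (|z−center|=10.950 > r=4.5); the r=9.5 sphere at (9, 15) contributes a regular 16-gon of circumradius √(9.5²−0.45²) = 9.489 (area = (16/2)·9.489²·sin(360°/16) = 275.68 mm²); Taking the union: only the r=9.5 sphere at (9, 15) is present, so the union is just that shape — area = 275.68 mm². Checking containment: the cross-section at z = 15.45 is a subset of the cross-section at z = 14.85.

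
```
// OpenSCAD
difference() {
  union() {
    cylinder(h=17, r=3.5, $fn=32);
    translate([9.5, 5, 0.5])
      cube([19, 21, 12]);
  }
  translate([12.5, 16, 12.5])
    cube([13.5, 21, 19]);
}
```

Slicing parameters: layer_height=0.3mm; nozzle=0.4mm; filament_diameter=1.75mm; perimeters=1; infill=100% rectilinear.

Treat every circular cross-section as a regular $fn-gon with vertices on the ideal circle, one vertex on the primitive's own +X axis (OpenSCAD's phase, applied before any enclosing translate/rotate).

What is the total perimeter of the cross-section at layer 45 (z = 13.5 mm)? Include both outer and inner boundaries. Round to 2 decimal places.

At z = 13.5 mm: the r=3.5 cylinder contributes a regular 32-gon of circumradius 3.5 (perimeter = 2·32·3.500·sin(180°/32) = 21.96 mm); the cube at (9.5, 5) is not intersected at this z (z outside [0.5, 12.5]); Combining (union): only the r=3.5 cylinder is present, so the union is just that shape — boundary = 21.96 mm; the cube at (12.5, 16) is present — its section is the full 13.5×21 rectangle (perimeter 69.00 mm); Taking the first minus the rest: starting from that combined region, the 13.5×21 cube at (12.5, 16) misses the remaining region (no effect) — boundary = 21.96 mm. Overall, the cross-section is a single solid region. Total boundary length (outer) = 21.96 mm.

21.96 mm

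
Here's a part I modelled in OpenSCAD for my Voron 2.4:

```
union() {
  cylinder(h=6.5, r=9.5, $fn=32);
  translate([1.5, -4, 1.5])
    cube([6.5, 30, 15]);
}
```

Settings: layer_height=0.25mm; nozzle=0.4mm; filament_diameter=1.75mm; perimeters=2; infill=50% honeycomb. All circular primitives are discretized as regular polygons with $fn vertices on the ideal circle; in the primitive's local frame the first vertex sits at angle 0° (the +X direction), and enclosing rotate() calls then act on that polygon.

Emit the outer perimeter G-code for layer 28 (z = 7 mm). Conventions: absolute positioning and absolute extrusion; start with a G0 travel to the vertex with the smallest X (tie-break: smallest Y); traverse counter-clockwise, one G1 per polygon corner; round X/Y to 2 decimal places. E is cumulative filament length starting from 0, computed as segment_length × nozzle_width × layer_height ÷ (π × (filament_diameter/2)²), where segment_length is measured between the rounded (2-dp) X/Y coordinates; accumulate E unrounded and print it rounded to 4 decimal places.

At z = 7 mm: the cylinder is absent (z outside [0, 6.5]); the cube at (1.5, -4) is present — its section is the full 6.5×30 rectangle; Merging all regions: only the 6.5×30 cube at (1.5, -4) is present, so the union is just that shape — 1 connected region. The outline is a single polygon with 4 vertices. Extrusion per mm of travel: 0.4 × 0.25 / (π × 0.875²) = 0.041575. Accumulating E over each segment gives final E = 3.0350.

G0 X1.50 Y-4.00 Z7.00
G1 X8.00 Y-4.00 E0.2702
G1 X8.00 Y26.00 E1.5175
G1 X1.50 Y26.00 E1.7877
G1 X1.50 Y-4.00 E3.0350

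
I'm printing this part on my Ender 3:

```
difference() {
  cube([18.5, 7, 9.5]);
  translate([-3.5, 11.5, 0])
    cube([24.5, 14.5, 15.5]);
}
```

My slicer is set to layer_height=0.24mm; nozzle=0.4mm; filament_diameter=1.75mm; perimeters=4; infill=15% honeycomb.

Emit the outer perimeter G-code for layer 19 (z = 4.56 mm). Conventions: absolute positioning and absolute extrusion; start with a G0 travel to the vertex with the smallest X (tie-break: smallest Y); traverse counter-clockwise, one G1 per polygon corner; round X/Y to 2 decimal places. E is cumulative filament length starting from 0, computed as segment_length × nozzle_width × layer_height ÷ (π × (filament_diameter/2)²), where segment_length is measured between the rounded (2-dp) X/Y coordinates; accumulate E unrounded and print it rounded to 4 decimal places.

G0 X0.00 Y0.00 Z4.56
G1 X18.50 Y0.00 E0.7384
G1 X18.50 Y7.00 E1.0178
G1 X0.00 Y7.00 E1.7561
G1 X0.00 Y0.00 E2.0355

At z = 4.56 mm: the cube is present — its section is the full 18.5×7 rectangle; the cube at (-3.5, 11.5) (footprint 24.5×14.5) is included at this height; Subtracting the remaining from the first: starting from the 18.5×7 cube, the 24.5×14.5 cube at (-3.5, 11.5) misses the remaining region (no effect) — 1 connected region. The outline is a single polygon with 4 vertices. Extrusion per mm of travel: 0.4 × 0.24 / (π × 0.875²) = 0.039912. Accumulating E over each segment gives final E = 2.0355.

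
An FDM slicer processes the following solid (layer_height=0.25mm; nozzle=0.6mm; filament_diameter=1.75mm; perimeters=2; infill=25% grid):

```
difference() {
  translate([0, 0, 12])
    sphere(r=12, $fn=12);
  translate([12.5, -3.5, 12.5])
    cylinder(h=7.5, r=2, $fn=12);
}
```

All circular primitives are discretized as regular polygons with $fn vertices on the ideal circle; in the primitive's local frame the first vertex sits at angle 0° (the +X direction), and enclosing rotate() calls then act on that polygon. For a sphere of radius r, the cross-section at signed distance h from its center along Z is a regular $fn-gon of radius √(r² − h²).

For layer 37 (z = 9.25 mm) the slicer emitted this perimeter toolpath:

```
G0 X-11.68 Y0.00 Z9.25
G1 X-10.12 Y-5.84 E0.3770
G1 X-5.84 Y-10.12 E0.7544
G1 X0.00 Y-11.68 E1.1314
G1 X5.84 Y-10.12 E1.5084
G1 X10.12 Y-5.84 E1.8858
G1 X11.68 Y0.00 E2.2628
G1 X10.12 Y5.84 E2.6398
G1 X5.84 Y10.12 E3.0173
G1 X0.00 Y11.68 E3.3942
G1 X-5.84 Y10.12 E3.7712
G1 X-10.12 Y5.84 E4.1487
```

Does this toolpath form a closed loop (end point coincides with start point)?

Start point (G0): (-11.68, 0.00). End point (last G1): the path does not return to the start — open.

no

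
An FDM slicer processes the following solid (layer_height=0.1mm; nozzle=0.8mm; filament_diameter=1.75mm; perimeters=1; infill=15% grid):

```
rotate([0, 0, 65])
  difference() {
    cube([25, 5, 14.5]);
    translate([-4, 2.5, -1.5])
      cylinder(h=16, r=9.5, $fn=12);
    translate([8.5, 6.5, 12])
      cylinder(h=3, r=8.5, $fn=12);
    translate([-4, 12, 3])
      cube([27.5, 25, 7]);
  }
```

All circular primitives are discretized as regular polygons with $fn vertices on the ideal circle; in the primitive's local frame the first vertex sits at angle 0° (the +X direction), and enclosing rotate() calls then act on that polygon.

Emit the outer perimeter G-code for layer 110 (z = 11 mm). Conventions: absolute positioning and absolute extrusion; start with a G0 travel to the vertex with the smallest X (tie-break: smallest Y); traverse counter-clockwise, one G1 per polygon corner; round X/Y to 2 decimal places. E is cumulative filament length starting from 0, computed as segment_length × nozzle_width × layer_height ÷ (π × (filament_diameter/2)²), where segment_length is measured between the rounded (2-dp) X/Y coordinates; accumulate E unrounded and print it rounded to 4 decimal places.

G0 X-2.49 Y6.49 Z11.00
G1 X0.06 Y6.04 E0.0861
G1 X2.04 Y4.38 E0.1721
G1 X10.57 Y22.66 E0.8430
G1 X6.03 Y24.77 E1.0095
G1 X-2.49 Y6.49 E1.6803

At z = 11 mm: the 25×5 cube contributes its full rectangle; the cylinder at (-4, 2.5): section is a regular 12-gon, circumradius r=9.5; the cylinder at (8.5, 6.5) does not reach this height (z outside [12, 15]); the cube at (-4, 12) is absent (z outside [3, 10]); After the difference (first − rest): starting from the 25×5 cube, the r=9.5 cylinder at (-4, 2.5) partially overlaps it — only the 25.83 mm² overlap (of its 270.75 mm²) is removed, clipping the outline — 1 connected region; (rotated 65° about Z; rotation is an isometry so areas/perimeters/island counts are preserved). The outline is a single polygon with 5 vertices. Extrusion per mm of travel: 0.8 × 0.1 / (π × 0.875²) = 0.033260. Accumulating E over each segment gives final E = 1.6803.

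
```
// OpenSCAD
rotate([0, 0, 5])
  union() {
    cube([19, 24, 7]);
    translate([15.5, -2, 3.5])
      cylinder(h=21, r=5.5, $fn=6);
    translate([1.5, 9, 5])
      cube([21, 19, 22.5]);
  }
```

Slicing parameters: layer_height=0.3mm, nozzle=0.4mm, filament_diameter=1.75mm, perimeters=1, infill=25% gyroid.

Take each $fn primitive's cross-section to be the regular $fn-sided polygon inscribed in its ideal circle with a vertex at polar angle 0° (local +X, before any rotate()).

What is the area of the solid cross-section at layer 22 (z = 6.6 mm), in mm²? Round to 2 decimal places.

At z = 6.6 mm: the 19×24 cube contributes its full rectangle (area 456.00 mm²); the cylinder at (15.5, -2): section is a regular 6-gon, circumradius r=5.5 (area = (6/2)·5.500²·sin(360°/6) = 78.59 mm²); the cube at (1.5, 9) (footprint 21×19) is included at this height (area 399.00 mm²); Taking the union: the regions partially overlap — summed areas 933.59 mm² minus the doubly-counted overlap 281.49 mm² gives 652.11 mm² — area = 652.11 mm²; (rotated 5° about Z; rotation is an isometry so areas/perimeters/island counts are preserved). Overall, the cross-section is a single solid region. Net area = 652.11 mm².

652.11 mm²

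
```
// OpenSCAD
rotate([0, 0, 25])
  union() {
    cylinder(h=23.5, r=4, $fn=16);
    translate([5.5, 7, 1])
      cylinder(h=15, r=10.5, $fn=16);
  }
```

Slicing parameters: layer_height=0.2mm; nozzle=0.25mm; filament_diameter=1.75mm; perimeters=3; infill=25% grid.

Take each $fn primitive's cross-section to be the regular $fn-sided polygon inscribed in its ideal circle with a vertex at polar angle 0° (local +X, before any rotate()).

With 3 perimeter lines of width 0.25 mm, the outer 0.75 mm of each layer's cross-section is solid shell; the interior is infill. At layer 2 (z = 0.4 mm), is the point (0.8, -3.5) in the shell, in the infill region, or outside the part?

shell

At z = 0.4 mm: the cylinder: section is a regular 16-gon, circumradius r=4; the cylinder at (5.5, 7) is absent (z outside [1, 16]); Taking the union: only the r=4 cylinder is present, so the union is just that shape — 1 connected region; (rotated 25° about Z; rotation is an isometry so areas/perimeters/island counts are preserved). Overall, the cross-section is a single solid region. Undo the 25° rotation: the query point maps to (-0.754, -3.510) in the un-rotated model frame. The nearest boundary edge runs (-1.53, -3.70)→(-0.00, -4.00); distance from the point to it = 0.33 mm. The point is inside the cross-section, 0.33 mm from the nearest boundary — within the 0.75 mm shell band (3 × 0.25).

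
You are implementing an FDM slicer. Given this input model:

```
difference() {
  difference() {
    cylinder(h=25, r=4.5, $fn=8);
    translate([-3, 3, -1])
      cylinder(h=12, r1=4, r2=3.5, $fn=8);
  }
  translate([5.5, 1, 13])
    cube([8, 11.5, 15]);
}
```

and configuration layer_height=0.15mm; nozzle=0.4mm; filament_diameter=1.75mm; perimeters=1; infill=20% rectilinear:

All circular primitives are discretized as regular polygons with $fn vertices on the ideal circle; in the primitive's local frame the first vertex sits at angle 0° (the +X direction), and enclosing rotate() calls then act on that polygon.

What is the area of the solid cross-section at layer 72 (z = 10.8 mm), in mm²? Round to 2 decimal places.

42.66 mm²

At z = 10.8 mm: the r=4.5 cylinder contributes a regular 8-gon of circumradius 4.5 (area = (8/2)·4.500²·sin(360°/8) = 57.28 mm²); the cone at (-3, 3): at t=0.983 of its height the radius interpolates to r₁+(r₂−r₁)t = 3.508, giving a regular 8-gon of that circumradius (area = (8/2)·3.508²·sin(360°/8) = 34.81 mm²); Taking the first minus the rest: starting from the r=4.5 cylinder (57.28 mm²), the cone at (-3, 3) partially overlaps it — only the 14.62 mm² overlap (of its 34.81 mm²) is removed, clipping the outline — area = 42.66 mm²; the cube at (5.5, 1) does not reach this height (z outside [13, 28]); After the difference (first − rest): none of the subtracted shapes is present at this height, so the result so far is unchanged — area = 42.66 mm². Overall, the cross-section is a single solid region. Net area = 42.66 mm².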